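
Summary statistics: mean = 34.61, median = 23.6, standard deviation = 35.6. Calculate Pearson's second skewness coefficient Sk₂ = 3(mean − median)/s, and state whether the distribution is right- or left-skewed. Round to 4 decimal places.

Sk₂ = 3(34.61 − 23.6) / 35.6 = 3 × 11.0100 / 35.6
    = 33.0300 / 35.6 ≈ 0.9278
Sk₂ > 0 ⇒ mean > median ⇒ right-skewed (positive skew).

0.9278, right-skewed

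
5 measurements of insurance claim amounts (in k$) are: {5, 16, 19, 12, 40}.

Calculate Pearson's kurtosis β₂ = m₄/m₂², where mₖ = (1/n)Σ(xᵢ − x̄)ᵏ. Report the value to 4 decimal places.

2.6183

x̄ = 18.4000
Σ(xᵢ − x̄)² = 693.2000 ⇒ m₂ = 138.64000
Σ(xᵢ − x̄)⁴ = 251631.0560 ⇒ m₄ = 50326.21120
m₂² = 19221.04960
β₂ = m₄/m₂² = 50326.21120 / 19221.04960 ≈ 2.6183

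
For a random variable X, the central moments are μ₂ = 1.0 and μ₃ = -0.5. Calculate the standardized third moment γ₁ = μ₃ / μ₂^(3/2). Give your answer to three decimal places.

σ = √μ₂ = √1.0 = 1.00000
σ³ = μ₂^(3/2) = 1.00000
γ₁ = μ₃/σ³ = -0.5 / 1.00000 ≈ -0.500

-0.500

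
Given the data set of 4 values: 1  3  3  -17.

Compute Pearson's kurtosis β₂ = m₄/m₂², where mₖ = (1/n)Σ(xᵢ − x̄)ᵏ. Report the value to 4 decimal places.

2.3067

x̄ = -2.5000
Σ(xᵢ − x̄)² = 283.0000 ⇒ m₂ = 70.75000
Σ(xᵢ − x̄)⁴ = 46185.2500 ⇒ m₄ = 11546.31250
m₂² = 5005.56250
β₂ = m₄/m₂² = 11546.31250 / 5005.56250 ≈ 2.3067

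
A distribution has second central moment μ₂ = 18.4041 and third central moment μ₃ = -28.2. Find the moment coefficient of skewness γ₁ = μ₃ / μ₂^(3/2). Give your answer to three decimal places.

-0.357

σ = √μ₂ = √18.4041 = 4.29000
σ³ = μ₂^(3/2) = 78.95359
γ₁ = μ₃/σ³ = -28.2 / 78.95359 ≈ -0.357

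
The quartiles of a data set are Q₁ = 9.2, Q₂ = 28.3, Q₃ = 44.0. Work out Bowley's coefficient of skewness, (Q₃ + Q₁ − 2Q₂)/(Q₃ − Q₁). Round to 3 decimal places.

numerator: Q₃ + Q₁ − 2Q₂ = 44.0 + 9.2 − 2×28.3 = -3.4000
denominator: Q₃ − Q₁ = 44.0 − 9.2 = 34.8000
Bowley skewness = -3.4000 / 34.8000 ≈ -0.098

-0.098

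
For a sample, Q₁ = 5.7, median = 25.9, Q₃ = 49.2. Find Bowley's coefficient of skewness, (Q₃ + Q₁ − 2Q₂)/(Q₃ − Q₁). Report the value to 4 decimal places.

numerator: Q₃ + Q₁ − 2Q₂ = 49.2 + 5.7 − 2×25.9 = 3.1000
denominator: Q₃ − Q₁ = 49.2 − 5.7 = 43.5000
Bowley skewness = 3.1000 / 43.5000 ≈ 0.0713

0.0713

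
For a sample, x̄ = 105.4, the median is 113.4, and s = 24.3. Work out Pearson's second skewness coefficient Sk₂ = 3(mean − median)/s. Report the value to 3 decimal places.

Sk₂ = 3(105.4 − 113.4) / 24.3 = 3 × -8.0000 / 24.3
    = -24.0000 / 24.3 ≈ -0.988

-0.988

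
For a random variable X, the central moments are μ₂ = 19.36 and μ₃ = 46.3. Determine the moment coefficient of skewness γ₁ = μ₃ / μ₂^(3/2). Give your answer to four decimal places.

0.5435

σ = √μ₂ = √19.36 = 4.40000
σ³ = μ₂^(3/2) = 85.18400
γ₁ = μ₃/σ³ = 46.3 / 85.18400 ≈ 0.5435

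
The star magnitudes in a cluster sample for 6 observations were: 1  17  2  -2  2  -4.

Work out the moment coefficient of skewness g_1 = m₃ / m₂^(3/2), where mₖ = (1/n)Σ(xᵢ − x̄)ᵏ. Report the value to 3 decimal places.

1.363

x̄ = (1 + 17 + 2 - 2 + 2 - 4) / 6 = 2.6667
deviations (xᵢ − x̄): -1.6667, 14.3333, -0.6667, -4.6667, -0.6667, -6.6667
Σ(xᵢ − x̄)² = 275.3333 ⇒ m₂ = 275.3333/6 = 45.88889
Σ(xᵢ − x̄)³ = 2541.5556 ⇒ m₃ = 2541.5556/6 = 423.59259
m₂^(3/2) = 45.88889^(1.5) = 310.85747
g_1 = m₃ / m₂^(3/2) = 423.59259 / 310.85747 ≈ 1.363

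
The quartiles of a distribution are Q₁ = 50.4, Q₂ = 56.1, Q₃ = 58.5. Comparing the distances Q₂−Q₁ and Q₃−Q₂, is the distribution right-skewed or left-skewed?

left-skewed

Q₂ − Q₁ = 5.7;  Q₃ − Q₂ = 2.4
Q₂ − Q₁ > Q₃ − Q₂ ⇒ the lower half is more spread out ⇒ left-skewed.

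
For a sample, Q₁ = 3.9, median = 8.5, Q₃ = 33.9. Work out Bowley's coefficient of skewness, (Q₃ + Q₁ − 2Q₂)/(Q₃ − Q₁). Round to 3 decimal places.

numerator: Q₃ + Q₁ − 2Q₂ = 33.9 + 3.9 − 2×8.5 = 20.8000
denominator: Q₃ − Q₁ = 33.9 − 3.9 = 30.0000
Bowley skewness = 20.8000 / 30.0000 ≈ 0.693

0.693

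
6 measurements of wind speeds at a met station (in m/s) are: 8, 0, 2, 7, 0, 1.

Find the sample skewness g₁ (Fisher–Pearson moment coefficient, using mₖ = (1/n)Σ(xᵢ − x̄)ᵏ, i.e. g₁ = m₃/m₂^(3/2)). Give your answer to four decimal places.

x̄ = (8 + 0 + 2 + 7 + 0 + 1) / 6 = 3.0000
deviations (xᵢ − x̄): 5.0000, -3.0000, -1.0000, 4.0000, -3.0000, -2.0000
Σ(xᵢ − x̄)² = 64.0000 ⇒ m₂ = 64.0000/6 = 10.66667
Σ(xᵢ − x̄)³ = 126.0000 ⇒ m₃ = 126.0000/6 = 21.00000
m₂^(3/2) = 10.66667^(1.5) = 34.83719
g₁ = m₃ / m₂^(3/2) = 21.00000 / 34.83719 ≈ 0.6028

0.6028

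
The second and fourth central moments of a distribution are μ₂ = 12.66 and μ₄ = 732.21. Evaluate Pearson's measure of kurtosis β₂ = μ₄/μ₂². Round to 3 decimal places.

μ₂² = 12.66² = 160.27560
μ₄/μ₂² = 732.21 / 160.27560 = 4.56844
β₂ ≈ 4.568

4.568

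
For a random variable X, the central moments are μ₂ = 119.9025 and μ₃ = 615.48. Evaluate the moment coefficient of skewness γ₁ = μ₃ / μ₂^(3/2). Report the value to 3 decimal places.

0.469

σ = √μ₂ = √119.9025 = 10.95000
σ³ = μ₂^(3/2) = 1312.93238
γ₁ = μ₃/σ³ = 615.48 / 1312.93238 ≈ 0.469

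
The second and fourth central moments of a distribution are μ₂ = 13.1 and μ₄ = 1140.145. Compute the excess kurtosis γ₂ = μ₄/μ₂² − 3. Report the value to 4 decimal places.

3.6438

μ₂² = 13.1² = 171.61000
μ₄/μ₂² = 1140.145 / 171.61000 = 6.64381
γ₂ = 6.64381 − 3 ≈ 3.6438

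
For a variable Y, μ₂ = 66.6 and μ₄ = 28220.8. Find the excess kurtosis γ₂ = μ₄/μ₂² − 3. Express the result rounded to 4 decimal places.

3.3624

μ₂² = 66.6² = 4435.56000
μ₄/μ₂² = 28220.8 / 4435.56000 = 6.36240
γ₂ = 6.36240 − 3 ≈ 3.3624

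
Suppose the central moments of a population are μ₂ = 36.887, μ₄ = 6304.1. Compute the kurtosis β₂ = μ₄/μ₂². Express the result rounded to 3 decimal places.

μ₂² = 36.887² = 1360.65077
μ₄/μ₂² = 6304.1 / 1360.65077 = 4.63315
β₂ ≈ 4.633

4.633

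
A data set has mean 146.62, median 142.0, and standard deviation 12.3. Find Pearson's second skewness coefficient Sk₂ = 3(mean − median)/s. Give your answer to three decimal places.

1.127

Sk₂ = 3(146.62 − 142.0) / 12.3 = 3 × 4.6200 / 12.3
    = 13.8600 / 12.3 ≈ 1.127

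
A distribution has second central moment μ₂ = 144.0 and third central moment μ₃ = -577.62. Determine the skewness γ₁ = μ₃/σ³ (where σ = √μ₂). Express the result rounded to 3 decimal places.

-0.334

σ = √μ₂ = √144.0 = 12.00000
σ³ = μ₂^(3/2) = 1728.00000
γ₁ = μ₃/σ³ = -577.62 / 1728.00000 ≈ -0.334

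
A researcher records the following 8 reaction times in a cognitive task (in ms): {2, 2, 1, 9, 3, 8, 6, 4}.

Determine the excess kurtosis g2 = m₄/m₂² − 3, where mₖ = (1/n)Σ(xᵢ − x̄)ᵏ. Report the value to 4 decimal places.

-1.2569

x̄ = 4.3750
Σ(xᵢ − x̄)² = 61.8750 ⇒ m₂ = 7.73438
Σ(xᵢ − x̄)⁴ = 834.1816 ⇒ m₄ = 104.27271
m₂² = 59.82056
g2 = m₄/m₂² − 3 = 1.74309 − 3 ≈ -1.2569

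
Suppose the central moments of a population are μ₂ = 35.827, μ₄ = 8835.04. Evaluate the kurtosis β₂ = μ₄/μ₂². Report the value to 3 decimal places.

6.883

μ₂² = 35.827² = 1283.57393
μ₄/μ₂² = 8835.04 / 1283.57393 = 6.88316
β₂ ≈ 6.883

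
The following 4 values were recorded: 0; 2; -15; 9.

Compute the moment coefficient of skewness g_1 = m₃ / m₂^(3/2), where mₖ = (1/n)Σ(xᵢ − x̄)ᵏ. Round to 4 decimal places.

x̄ = (0 + 2 - 15 + 9) / 4 = -1.0000
deviations (xᵢ − x̄): 1.0000, 3.0000, -14.0000, 10.0000
Σ(xᵢ − x̄)² = 306.0000 ⇒ m₂ = 306.0000/4 = 76.50000
Σ(xᵢ − x̄)³ = -1716.0000 ⇒ m₃ = -1716.0000/4 = -429.00000
m₂^(3/2) = 76.50000^(1.5) = 669.10173
g_1 = m₃ / m₂^(3/2) = -429.00000 / 669.10173 ≈ -0.6412

-0.6412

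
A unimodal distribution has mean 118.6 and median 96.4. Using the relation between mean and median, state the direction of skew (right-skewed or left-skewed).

mean − median = 118.6 − 96.4 = 22.2
mean > median ⇒ the longer tail is on the right ⇒ right-skewed (positively skewed).

right-skewed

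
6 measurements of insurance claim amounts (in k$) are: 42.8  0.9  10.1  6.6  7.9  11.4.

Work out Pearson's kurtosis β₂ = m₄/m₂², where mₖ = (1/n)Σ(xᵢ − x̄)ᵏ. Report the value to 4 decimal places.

x̄ = 13.2833
Σ(xᵢ − x̄)² = 1111.9083 ⇒ m₂ = 185.31806
Σ(xᵢ − x̄)⁴ = 785513.5538 ⇒ m₄ = 130918.92564
m₂² = 34342.78171
β₂ = m₄/m₂² = 130918.92564 / 34342.78171 ≈ 3.8121

3.8121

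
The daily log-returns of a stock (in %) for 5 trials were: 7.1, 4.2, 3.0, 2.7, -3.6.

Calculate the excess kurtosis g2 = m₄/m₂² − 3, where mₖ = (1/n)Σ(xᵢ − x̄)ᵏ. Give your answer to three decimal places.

-0.423

x̄ = 2.6800
Σ(xᵢ − x̄)² = 61.3880 ⇒ m₂ = 12.27760
Σ(xᵢ − x̄)⁴ = 1942.4068 ⇒ m₄ = 388.48135
m₂² = 150.73946
g2 = m₄/m₂² − 3 = 2.57717 − 3 ≈ -0.423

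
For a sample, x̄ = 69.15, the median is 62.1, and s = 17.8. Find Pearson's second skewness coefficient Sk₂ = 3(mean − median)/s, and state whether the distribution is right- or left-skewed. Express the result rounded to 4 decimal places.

Sk₂ = 3(69.15 − 62.1) / 17.8 = 3 × 7.0500 / 17.8
    = 21.1500 / 17.8 ≈ 1.1882
Sk₂ > 0 ⇒ mean > median ⇒ right-skewed (positive skew).

1.1882, right-skewed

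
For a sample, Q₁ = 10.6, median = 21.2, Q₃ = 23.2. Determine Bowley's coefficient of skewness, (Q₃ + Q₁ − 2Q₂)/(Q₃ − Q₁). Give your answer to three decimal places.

numerator: Q₃ + Q₁ − 2Q₂ = 23.2 + 10.6 − 2×21.2 = -8.6000
denominator: Q₃ − Q₁ = 23.2 − 10.6 = 12.6000
Bowley skewness = -8.6000 / 12.6000 ≈ -0.683

-0.683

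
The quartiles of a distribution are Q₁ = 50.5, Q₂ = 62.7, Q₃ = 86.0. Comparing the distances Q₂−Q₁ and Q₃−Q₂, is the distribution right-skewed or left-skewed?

Q₂ − Q₁ = 12.2;  Q₃ − Q₂ = 23.3
Q₃ − Q₂ > Q₂ − Q₁ ⇒ the upper half is more spread out ⇒ right-skewed.

right-skewed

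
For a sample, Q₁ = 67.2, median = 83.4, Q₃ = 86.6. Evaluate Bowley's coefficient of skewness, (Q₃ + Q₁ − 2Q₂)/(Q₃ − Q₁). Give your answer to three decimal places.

-0.670

numerator: Q₃ + Q₁ − 2Q₂ = 86.6 + 67.2 − 2×83.4 = -13.0000
denominator: Q₃ − Q₁ = 86.6 − 67.2 = 19.4000
Bowley skewness = -13.0000 / 19.4000 ≈ -0.670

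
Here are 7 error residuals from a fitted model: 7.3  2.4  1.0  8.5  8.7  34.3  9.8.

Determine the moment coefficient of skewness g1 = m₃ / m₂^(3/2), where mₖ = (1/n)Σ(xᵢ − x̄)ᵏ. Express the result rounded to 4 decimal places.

x̄ = (7.3 + 2.4 + 1.0 + 8.5 + 8.7 + 34.3 + 9.8) / 7 = 10.2857
deviations (xᵢ − x̄): -2.9857, -7.8857, -9.2857, -1.7857, -1.5857, 24.0143, -0.4857
Σ(xᵢ − x̄)² = 739.9486 ⇒ m₂ = 739.9486/7 = 105.70694
Σ(xᵢ − x̄)³ = 12521.2631 ⇒ m₃ = 12521.2631/7 = 1788.75187
m₂^(3/2) = 105.70694^(1.5) = 1086.81405
g1 = m₃ / m₂^(3/2) = 1788.75187 / 1086.81405 ≈ 1.6459

1.6459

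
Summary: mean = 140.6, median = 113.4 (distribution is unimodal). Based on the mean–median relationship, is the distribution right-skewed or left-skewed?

right-skewed

mean − median = 140.6 − 113.4 = 27.2
mean > median ⇒ the longer tail is on the right ⇒ right-skewed (positively skewed).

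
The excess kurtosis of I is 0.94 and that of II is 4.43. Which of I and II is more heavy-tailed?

II

Higher excess kurtosis ⇒ heavier tails relative to the normal distribution.
0.94 vs 4.43: the larger is 4.43, so II has heavier tails.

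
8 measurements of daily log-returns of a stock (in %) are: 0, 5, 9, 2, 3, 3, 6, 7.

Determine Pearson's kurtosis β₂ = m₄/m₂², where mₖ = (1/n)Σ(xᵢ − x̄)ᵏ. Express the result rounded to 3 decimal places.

x̄ = 4.3750
Σ(xᵢ − x̄)² = 59.8750 ⇒ m₂ = 7.48438
Σ(xᵢ − x̄)⁴ = 917.4941 ⇒ m₄ = 114.68677
m₂² = 56.01587
β₂ = m₄/m₂² = 114.68677 / 56.01587 ≈ 2.047

2.047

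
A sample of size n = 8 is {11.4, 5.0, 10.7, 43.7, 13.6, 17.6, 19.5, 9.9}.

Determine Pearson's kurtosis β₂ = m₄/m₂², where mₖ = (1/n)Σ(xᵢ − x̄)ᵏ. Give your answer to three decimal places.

4.650

x̄ = 16.4250
Σ(xᵢ − x̄)² = 993.8750 ⇒ m₂ = 124.23438
Σ(xᵢ − x̄)⁴ = 574143.1044 ⇒ m₄ = 71767.88806
m₂² = 15434.17993
β₂ = m₄/m₂² = 71767.88806 / 15434.17993 ≈ 4.650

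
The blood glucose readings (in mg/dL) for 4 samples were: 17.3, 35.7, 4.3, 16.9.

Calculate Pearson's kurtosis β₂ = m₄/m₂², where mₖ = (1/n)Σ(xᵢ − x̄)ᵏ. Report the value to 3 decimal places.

2.032

x̄ = 18.5500
Σ(xᵢ − x̄)² = 501.4700 ⇒ m₂ = 125.36750
Σ(xᵢ − x̄)⁴ = 127752.2773 ⇒ m₄ = 31938.06933
m₂² = 15717.01006
β₂ = m₄/m₂² = 31938.06933 / 15717.01006 ≈ 2.032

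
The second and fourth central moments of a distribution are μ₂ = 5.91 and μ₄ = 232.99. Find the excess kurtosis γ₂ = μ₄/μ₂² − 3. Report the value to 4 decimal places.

μ₂² = 5.91² = 34.92810
μ₄/μ₂² = 232.99 / 34.92810 = 6.67056
γ₂ = 6.67056 − 3 ≈ 3.6706

3.6706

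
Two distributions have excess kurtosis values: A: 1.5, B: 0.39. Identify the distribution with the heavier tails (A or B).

Higher excess kurtosis ⇒ heavier tails relative to the normal distribution.
1.5 vs 0.39: the larger is 1.5, so A has heavier tails.

A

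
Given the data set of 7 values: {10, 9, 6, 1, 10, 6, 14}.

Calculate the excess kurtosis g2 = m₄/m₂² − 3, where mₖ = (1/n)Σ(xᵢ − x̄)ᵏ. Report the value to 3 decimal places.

x̄ = 8.0000
Σ(xᵢ − x̄)² = 102.0000 ⇒ m₂ = 14.57143
Σ(xᵢ − x̄)⁴ = 3762.0000 ⇒ m₄ = 537.42857
m₂² = 212.32653
g2 = m₄/m₂² − 3 = 2.53114 − 3 ≈ -0.469

-0.469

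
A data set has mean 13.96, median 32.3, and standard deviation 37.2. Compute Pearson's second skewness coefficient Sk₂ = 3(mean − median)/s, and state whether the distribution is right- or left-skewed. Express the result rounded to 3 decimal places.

Sk₂ = 3(13.96 − 32.3) / 37.2 = 3 × -18.3400 / 37.2
    = -55.0200 / 37.2 ≈ -1.479
Sk₂ < 0 ⇒ mean < median ⇒ left-skewed (negative skew).

-1.479, left-skewed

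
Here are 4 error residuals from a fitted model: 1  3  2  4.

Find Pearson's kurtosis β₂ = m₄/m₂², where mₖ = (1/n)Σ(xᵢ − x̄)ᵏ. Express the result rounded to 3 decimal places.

x̄ = 2.5000
Σ(xᵢ − x̄)² = 5.0000 ⇒ m₂ = 1.25000
Σ(xᵢ − x̄)⁴ = 10.2500 ⇒ m₄ = 2.56250
m₂² = 1.56250
β₂ = m₄/m₂² = 2.56250 / 1.56250 ≈ 1.640

1.640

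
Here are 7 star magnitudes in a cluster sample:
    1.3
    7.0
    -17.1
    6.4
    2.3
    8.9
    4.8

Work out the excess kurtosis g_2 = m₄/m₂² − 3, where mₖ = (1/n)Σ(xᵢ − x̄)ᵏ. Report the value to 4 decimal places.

x̄ = 1.9429
Σ(xᵢ − x̄)² = 465.1771 ⇒ m₂ = 66.45388
Σ(xᵢ − x̄)⁴ = 134959.1045 ⇒ m₄ = 19279.87207
m₂² = 4416.11784
g_2 = m₄/m₂² − 3 = 4.36580 − 3 ≈ 1.3658

1.3658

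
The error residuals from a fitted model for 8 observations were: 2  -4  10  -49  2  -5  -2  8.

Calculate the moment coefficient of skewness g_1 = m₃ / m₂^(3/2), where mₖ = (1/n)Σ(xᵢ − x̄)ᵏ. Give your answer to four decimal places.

-1.8973

x̄ = (2 - 4 + 10 - 49 + 2 - 5 - 2 + 8) / 8 = -4.7500
deviations (xᵢ − x̄): 6.7500, 0.7500, 14.7500, -44.2500, 6.7500, -0.2500, 2.7500, 12.7500
Σ(xᵢ − x̄)² = 2437.5000 ⇒ m₂ = 2437.5000/8 = 304.68750
Σ(xᵢ − x̄)³ = -80726.2500 ⇒ m₃ = -80726.2500/8 = -10090.78125
m₂^(3/2) = 304.68750^(1.5) = 5318.41174
g_1 = m₃ / m₂^(3/2) = -10090.78125 / 5318.41174 ≈ -1.8973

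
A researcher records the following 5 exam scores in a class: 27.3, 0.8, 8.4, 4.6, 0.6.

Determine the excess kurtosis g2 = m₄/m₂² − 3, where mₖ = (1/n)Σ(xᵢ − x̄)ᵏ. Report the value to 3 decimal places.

-0.165

x̄ = 8.3400
Σ(xᵢ − x̄)² = 490.2320 ⇒ m₂ = 98.04640
Σ(xᵢ − x̄)⁴ = 136243.6987 ⇒ m₄ = 27248.73973
m₂² = 9613.09655
g2 = m₄/m₂² − 3 = 2.83454 − 3 ≈ -0.165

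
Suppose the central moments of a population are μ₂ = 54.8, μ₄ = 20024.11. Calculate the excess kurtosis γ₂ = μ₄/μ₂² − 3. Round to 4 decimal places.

3.6679

μ₂² = 54.8² = 3003.04000
μ₄/μ₂² = 20024.11 / 3003.04000 = 6.66795
γ₂ = 6.66795 − 3 ≈ 3.6679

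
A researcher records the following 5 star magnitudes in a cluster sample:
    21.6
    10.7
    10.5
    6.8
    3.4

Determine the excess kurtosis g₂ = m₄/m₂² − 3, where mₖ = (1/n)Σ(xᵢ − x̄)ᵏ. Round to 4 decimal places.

x̄ = 10.6000
Σ(xᵢ − x̄)² = 187.3000 ⇒ m₂ = 37.46000
Σ(xᵢ − x̄)⁴ = 17536.8994 ⇒ m₄ = 3507.37988
m₂² = 1403.25160
g₂ = m₄/m₂² − 3 = 2.49947 − 3 ≈ -0.5005

-0.5005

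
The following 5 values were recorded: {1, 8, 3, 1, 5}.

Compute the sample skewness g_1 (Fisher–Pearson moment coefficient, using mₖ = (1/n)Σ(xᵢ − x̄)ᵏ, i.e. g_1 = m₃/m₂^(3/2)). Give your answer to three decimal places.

0.563

x̄ = (1 + 8 + 3 + 1 + 5) / 5 = 3.6000
deviations (xᵢ − x̄): -2.6000, 4.4000, -0.6000, -2.6000, 1.4000
Σ(xᵢ − x̄)² = 35.2000 ⇒ m₂ = 35.2000/5 = 7.04000
Σ(xᵢ − x̄)³ = 52.5600 ⇒ m₃ = 52.5600/5 = 10.51200
m₂^(3/2) = 7.04000^(1.5) = 18.67923
g_1 = m₃ / m₂^(3/2) = 10.51200 / 18.67923 ≈ 0.563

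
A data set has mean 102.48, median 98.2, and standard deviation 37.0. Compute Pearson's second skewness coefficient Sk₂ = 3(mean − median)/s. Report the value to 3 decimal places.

0.347

Sk₂ = 3(102.48 − 98.2) / 37.0 = 3 × 4.2800 / 37.0
    = 12.8400 / 37.0 ≈ 0.347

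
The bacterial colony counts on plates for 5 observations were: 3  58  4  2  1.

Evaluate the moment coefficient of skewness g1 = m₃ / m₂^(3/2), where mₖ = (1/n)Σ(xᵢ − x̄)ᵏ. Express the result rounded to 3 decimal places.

x̄ = (3 + 58 + 4 + 2 + 1) / 5 = 13.6000
deviations (xᵢ − x̄): -10.6000, 44.4000, -9.6000, -11.6000, -12.6000
Σ(xᵢ − x̄)² = 2469.2000 ⇒ m₂ = 2469.2000/5 = 493.84000
Σ(xᵢ − x̄)³ = 81891.3600 ⇒ m₃ = 81891.3600/5 = 16378.27200
m₂^(3/2) = 493.84000^(1.5) = 10974.36489
g1 = m₃ / m₂^(3/2) = 16378.27200 / 10974.36489 ≈ 1.492

1.492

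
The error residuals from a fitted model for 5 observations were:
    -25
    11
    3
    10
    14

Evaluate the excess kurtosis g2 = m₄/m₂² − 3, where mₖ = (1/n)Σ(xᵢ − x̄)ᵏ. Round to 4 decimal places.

x̄ = 2.6000
Σ(xᵢ − x̄)² = 1017.2000 ⇒ m₂ = 203.44000
Σ(xᵢ − x̄)⁴ = 605145.2960 ⇒ m₄ = 121029.05920
m₂² = 41387.83360
g2 = m₄/m₂² − 3 = 2.92427 − 3 ≈ -0.0757

-0.0757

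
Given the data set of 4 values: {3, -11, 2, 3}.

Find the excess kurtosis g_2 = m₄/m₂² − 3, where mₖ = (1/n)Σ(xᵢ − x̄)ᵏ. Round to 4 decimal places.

x̄ = -0.7500
Σ(xᵢ − x̄)² = 140.7500 ⇒ m₂ = 35.18750
Σ(xᵢ − x̄)⁴ = 11490.8281 ⇒ m₄ = 2872.70703
m₂² = 1238.16016
g_2 = m₄/m₂² − 3 = 2.32014 − 3 ≈ -0.6799

-0.6799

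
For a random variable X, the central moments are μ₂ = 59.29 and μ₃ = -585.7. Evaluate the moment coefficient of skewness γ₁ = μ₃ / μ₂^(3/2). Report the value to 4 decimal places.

-1.2829

σ = √μ₂ = √59.29 = 7.70000
σ³ = μ₂^(3/2) = 456.53300
γ₁ = μ₃/σ³ = -585.7 / 456.53300 ≈ -1.2829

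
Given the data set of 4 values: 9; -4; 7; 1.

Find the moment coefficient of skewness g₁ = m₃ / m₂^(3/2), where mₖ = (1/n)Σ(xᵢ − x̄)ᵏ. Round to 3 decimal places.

-0.279

x̄ = (9 - 4 + 7 + 1) / 4 = 3.2500
deviations (xᵢ − x̄): 5.7500, -7.2500, 3.7500, -2.2500
Σ(xᵢ − x̄)² = 104.7500 ⇒ m₂ = 104.7500/4 = 26.18750
Σ(xᵢ − x̄)³ = -149.6250 ⇒ m₃ = -149.6250/4 = -37.40625
m₂^(3/2) = 26.18750^(1.5) = 134.01119
g₁ = m₃ / m₂^(3/2) = -37.40625 / 134.01119 ≈ -0.279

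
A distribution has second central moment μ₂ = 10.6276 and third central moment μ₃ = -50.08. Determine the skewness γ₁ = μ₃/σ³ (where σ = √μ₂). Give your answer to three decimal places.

-1.445

σ = √μ₂ = √10.6276 = 3.26000
σ³ = μ₂^(3/2) = 34.64598
γ₁ = μ₃/σ³ = -50.08 / 34.64598 ≈ -1.445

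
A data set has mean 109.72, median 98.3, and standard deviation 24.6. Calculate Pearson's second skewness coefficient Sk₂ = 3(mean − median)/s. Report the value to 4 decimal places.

Sk₂ = 3(109.72 − 98.3) / 24.6 = 3 × 11.4200 / 24.6
    = 34.2600 / 24.6 ≈ 1.3927

1.3927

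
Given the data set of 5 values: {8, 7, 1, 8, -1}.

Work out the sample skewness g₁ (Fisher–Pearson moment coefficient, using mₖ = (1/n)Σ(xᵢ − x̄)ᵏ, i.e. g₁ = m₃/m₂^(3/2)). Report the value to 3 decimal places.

x̄ = (8 + 7 + 1 + 8 - 1) / 5 = 4.6000
deviations (xᵢ − x̄): 3.4000, 2.4000, -3.6000, 3.4000, -5.6000
Σ(xᵢ − x̄)² = 73.2000 ⇒ m₂ = 73.2000/5 = 14.64000
Σ(xᵢ − x̄)³ = -129.8400 ⇒ m₃ = -129.8400/5 = -25.96800
m₂^(3/2) = 14.64000^(1.5) = 56.01594
g₁ = m₃ / m₂^(3/2) = -25.96800 / 56.01594 ≈ -0.464

-0.464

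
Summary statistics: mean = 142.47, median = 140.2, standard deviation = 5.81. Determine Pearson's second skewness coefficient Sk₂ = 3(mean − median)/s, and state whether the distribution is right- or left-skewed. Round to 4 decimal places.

1.1721, right-skewed

Sk₂ = 3(142.47 − 140.2) / 5.81 = 3 × 2.2700 / 5.81
    = 6.8100 / 5.81 ≈ 1.1721
Sk₂ > 0 ⇒ mean > median ⇒ right-skewed (positive skew).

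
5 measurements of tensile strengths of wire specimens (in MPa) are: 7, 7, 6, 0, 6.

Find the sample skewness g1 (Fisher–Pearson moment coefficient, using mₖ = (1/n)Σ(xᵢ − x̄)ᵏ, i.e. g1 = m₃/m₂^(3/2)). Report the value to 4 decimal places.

-1.3933

x̄ = (7 + 7 + 6 + 0 + 6) / 5 = 5.2000
deviations (xᵢ − x̄): 1.8000, 1.8000, 0.8000, -5.2000, 0.8000
Σ(xᵢ − x̄)² = 34.8000 ⇒ m₂ = 34.8000/5 = 6.96000
Σ(xᵢ − x̄)³ = -127.9200 ⇒ m₃ = -127.9200/5 = -25.58400
m₂^(3/2) = 6.96000^(1.5) = 18.36174
g1 = m₃ / m₂^(3/2) = -25.58400 / 18.36174 ≈ -1.3933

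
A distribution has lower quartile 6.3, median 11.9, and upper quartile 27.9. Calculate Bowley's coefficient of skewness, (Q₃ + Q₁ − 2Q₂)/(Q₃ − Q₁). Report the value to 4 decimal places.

0.4815

numerator: Q₃ + Q₁ − 2Q₂ = 27.9 + 6.3 − 2×11.9 = 10.4000
denominator: Q₃ − Q₁ = 27.9 − 6.3 = 21.6000
Bowley skewness = 10.4000 / 21.6000 ≈ 0.4815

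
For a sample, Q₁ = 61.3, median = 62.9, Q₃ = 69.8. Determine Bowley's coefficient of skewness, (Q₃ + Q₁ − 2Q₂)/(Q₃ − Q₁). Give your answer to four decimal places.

0.6235

numerator: Q₃ + Q₁ − 2Q₂ = 69.8 + 61.3 − 2×62.9 = 5.3000
denominator: Q₃ − Q₁ = 69.8 − 61.3 = 8.5000
Bowley skewness = 5.3000 / 8.5000 ≈ 0.6235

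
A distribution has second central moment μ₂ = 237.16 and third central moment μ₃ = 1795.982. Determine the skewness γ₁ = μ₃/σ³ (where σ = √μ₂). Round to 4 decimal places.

0.4917

σ = √μ₂ = √237.16 = 15.40000
σ³ = μ₂^(3/2) = 3652.26400
γ₁ = μ₃/σ³ = 1795.982 / 3652.26400 ≈ 0.4917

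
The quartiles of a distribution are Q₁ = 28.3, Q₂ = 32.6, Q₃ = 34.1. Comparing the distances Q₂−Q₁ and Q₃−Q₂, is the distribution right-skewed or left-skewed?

Q₂ − Q₁ = 4.3;  Q₃ − Q₂ = 1.5
Q₂ − Q₁ > Q₃ − Q₂ ⇒ the lower half is more spread out ⇒ left-skewed.

left-skewed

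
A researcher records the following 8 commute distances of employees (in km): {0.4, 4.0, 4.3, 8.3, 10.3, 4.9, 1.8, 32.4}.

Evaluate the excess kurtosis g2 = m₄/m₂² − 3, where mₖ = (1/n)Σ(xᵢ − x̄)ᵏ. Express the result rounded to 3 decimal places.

x̄ = 8.3000
Σ(xᵢ − x̄)² = 735.5200 ⇒ m₂ = 91.94000
Σ(xᵢ − x̄)⁴ = 343767.8404 ⇒ m₄ = 42970.98005
m₂² = 8452.96360
g2 = m₄/m₂² − 3 = 5.08354 − 3 ≈ 2.084

2.084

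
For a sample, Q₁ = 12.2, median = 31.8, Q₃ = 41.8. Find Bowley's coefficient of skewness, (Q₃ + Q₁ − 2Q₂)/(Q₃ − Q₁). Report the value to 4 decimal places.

numerator: Q₃ + Q₁ − 2Q₂ = 41.8 + 12.2 − 2×31.8 = -9.6000
denominator: Q₃ − Q₁ = 41.8 − 12.2 = 29.6000
Bowley skewness = -9.6000 / 29.6000 ≈ -0.3243

-0.3243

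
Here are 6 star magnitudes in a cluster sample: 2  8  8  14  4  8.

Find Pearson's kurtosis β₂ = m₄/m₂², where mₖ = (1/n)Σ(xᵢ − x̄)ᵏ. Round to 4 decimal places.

2.3965

x̄ = 7.3333
Σ(xᵢ − x̄)² = 85.3333 ⇒ m₂ = 14.22222
Σ(xᵢ − x̄)⁴ = 2908.4444 ⇒ m₄ = 484.74074
m₂² = 202.27160
β₂ = m₄/m₂² = 484.74074 / 202.27160 ≈ 2.3965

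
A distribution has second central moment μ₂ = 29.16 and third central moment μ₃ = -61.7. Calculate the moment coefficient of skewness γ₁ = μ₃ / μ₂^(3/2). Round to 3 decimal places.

σ = √μ₂ = √29.16 = 5.40000
σ³ = μ₂^(3/2) = 157.46400
γ₁ = μ₃/σ³ = -61.7 / 157.46400 ≈ -0.392

-0.392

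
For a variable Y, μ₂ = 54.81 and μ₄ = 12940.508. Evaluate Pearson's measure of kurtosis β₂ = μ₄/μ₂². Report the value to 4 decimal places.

μ₂² = 54.81² = 3004.13610
μ₄/μ₂² = 12940.508 / 3004.13610 = 4.30756
β₂ ≈ 4.3076

4.3076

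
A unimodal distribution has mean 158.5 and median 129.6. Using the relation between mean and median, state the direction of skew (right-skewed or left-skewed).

right-skewed

mean − median = 158.5 − 129.6 = 28.9
mean > median ⇒ the longer tail is on the right ⇒ right-skewed (positively skewed).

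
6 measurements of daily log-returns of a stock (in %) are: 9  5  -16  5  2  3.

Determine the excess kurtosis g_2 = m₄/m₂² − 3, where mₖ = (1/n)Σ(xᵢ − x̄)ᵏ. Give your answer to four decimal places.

0.7244

x̄ = 1.3333
Σ(xᵢ − x̄)² = 389.3333 ⇒ m₂ = 64.88889
Σ(xᵢ − x̄)⁴ = 94091.1111 ⇒ m₄ = 15681.85185
m₂² = 4210.56790
g_2 = m₄/m₂² − 3 = 3.72440 − 3 ≈ 0.7244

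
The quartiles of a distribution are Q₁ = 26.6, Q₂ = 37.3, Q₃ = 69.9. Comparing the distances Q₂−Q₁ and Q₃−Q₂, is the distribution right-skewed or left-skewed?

right-skewed

Q₂ − Q₁ = 10.7;  Q₃ − Q₂ = 32.6
Q₃ − Q₂ > Q₂ − Q₁ ⇒ the upper half is more spread out ⇒ right-skewed.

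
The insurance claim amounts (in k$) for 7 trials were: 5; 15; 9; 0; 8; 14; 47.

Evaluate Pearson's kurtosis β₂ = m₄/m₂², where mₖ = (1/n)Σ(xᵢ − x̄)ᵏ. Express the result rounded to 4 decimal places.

x̄ = 14.0000
Σ(xᵢ − x̄)² = 1428.0000 ⇒ m₂ = 204.00000
Σ(xᵢ − x̄)⁴ = 1232820.0000 ⇒ m₄ = 176117.14286
m₂² = 41616.00000
β₂ = m₄/m₂² = 176117.14286 / 41616.00000 ≈ 4.2320

4.2320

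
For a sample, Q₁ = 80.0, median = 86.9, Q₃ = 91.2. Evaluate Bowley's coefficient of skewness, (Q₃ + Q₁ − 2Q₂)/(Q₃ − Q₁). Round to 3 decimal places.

-0.232

numerator: Q₃ + Q₁ − 2Q₂ = 91.2 + 80.0 − 2×86.9 = -2.6000
denominator: Q₃ − Q₁ = 91.2 − 80.0 = 11.2000
Bowley skewness = -2.6000 / 11.2000 ≈ -0.232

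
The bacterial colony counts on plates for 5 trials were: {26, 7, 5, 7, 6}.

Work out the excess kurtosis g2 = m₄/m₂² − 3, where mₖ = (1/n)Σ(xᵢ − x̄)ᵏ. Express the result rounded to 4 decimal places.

0.2075

x̄ = 10.2000
Σ(xᵢ − x̄)² = 314.8000 ⇒ m₂ = 62.96000
Σ(xᵢ − x̄)⁴ = 63572.1760 ⇒ m₄ = 12714.43520
m₂² = 3963.96160
g2 = m₄/m₂² − 3 = 3.20751 − 3 ≈ 0.2075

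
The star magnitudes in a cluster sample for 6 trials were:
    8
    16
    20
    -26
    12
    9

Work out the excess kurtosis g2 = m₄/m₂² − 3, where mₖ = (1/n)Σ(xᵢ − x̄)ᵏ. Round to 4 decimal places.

0.7153

x̄ = 6.5000
Σ(xᵢ − x̄)² = 1367.5000 ⇒ m₂ = 227.91667
Σ(xᵢ − x̄)⁴ = 1157983.3750 ⇒ m₄ = 192997.22917
m₂² = 51946.00694
g2 = m₄/m₂² − 3 = 3.71534 − 3 ≈ 0.7153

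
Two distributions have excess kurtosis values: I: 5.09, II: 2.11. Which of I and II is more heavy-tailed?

Higher excess kurtosis ⇒ heavier tails relative to the normal distribution.
5.09 vs 2.11: the larger is 5.09, so I has heavier tails.

I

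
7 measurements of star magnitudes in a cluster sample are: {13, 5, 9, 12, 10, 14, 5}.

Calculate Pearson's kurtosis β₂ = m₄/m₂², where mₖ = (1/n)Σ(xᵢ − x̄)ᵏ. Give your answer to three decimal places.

x̄ = 9.7143
Σ(xᵢ − x̄)² = 79.4286 ⇒ m₂ = 11.34694
Σ(xᵢ − x̄)⁴ = 1469.3294 ⇒ m₄ = 209.90421
m₂² = 128.75302
β₂ = m₄/m₂² = 209.90421 / 128.75302 ≈ 1.630

1.630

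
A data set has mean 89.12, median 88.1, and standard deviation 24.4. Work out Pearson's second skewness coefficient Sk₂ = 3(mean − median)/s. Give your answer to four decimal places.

0.1254

Sk₂ = 3(89.12 − 88.1) / 24.4 = 3 × 1.0200 / 24.4
    = 3.0600 / 24.4 ≈ 0.1254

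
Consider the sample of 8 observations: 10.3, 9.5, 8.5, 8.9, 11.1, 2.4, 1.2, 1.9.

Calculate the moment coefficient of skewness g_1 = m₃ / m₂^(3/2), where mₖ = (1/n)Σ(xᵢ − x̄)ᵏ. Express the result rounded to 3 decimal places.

-0.420

x̄ = (10.3 + 9.5 + 8.5 + 8.9 + 11.1 + 2.4 + 1.2 + 1.9) / 8 = 6.7250
deviations (xᵢ − x̄): 3.5750, 2.7750, 1.7750, 2.1750, 4.3750, -4.3250, -5.5250, -4.8250
Σ(xᵢ − x̄)² = 120.0150 ⇒ m₂ = 120.0150/8 = 15.00188
Σ(xᵢ − x̄)³ = -195.2032 ⇒ m₃ = -195.2032/8 = -24.40041
m₂^(3/2) = 15.00188^(1.5) = 58.10564
g_1 = m₃ / m₂^(3/2) = -24.40041 / 58.10564 ≈ -0.420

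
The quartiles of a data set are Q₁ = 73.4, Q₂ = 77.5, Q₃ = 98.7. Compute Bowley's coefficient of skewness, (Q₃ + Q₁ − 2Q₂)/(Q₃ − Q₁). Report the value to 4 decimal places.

0.6759

numerator: Q₃ + Q₁ − 2Q₂ = 98.7 + 73.4 − 2×77.5 = 17.1000
denominator: Q₃ − Q₁ = 98.7 − 73.4 = 25.3000
Bowley skewness = 17.1000 / 25.3000 ≈ 0.6759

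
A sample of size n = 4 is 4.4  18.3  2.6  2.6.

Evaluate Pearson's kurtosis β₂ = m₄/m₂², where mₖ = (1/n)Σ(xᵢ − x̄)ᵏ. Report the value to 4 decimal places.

2.2978

x̄ = 6.9750
Σ(xᵢ − x̄)² = 173.1675 ⇒ m₂ = 43.29188
Σ(xᵢ − x̄)⁴ = 17226.1976 ⇒ m₄ = 4306.54940
m₂² = 1874.18644
β₂ = m₄/m₂² = 4306.54940 / 1874.18644 ≈ 2.2978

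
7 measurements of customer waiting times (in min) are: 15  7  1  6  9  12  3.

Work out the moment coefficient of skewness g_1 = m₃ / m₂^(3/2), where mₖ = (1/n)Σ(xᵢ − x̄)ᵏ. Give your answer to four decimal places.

x̄ = (15 + 7 + 1 + 6 + 9 + 12 + 3) / 7 = 7.5714
deviations (xᵢ − x̄): 7.4286, -0.5714, -6.5714, -1.5714, 1.4286, 4.4286, -4.5714
Σ(xᵢ − x̄)² = 143.7143 ⇒ m₂ = 143.7143/7 = 20.53061
Σ(xᵢ − x̄)³ = 116.3265 ⇒ m₃ = 116.3265/7 = 16.61808
m₂^(3/2) = 20.53061^(1.5) = 93.02568
g_1 = m₃ / m₂^(3/2) = 16.61808 / 93.02568 ≈ 0.1786

0.1786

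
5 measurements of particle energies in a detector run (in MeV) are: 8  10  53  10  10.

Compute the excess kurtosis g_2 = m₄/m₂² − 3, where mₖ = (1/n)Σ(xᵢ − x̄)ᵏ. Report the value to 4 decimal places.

0.2404

x̄ = 18.2000
Σ(xᵢ − x̄)² = 1516.8000 ⇒ m₂ = 303.36000
Σ(xᵢ − x̄)⁴ = 1491005.8560 ⇒ m₄ = 298201.17120
m₂² = 92027.28960
g_2 = m₄/m₂² − 3 = 3.24036 − 3 ≈ 0.2404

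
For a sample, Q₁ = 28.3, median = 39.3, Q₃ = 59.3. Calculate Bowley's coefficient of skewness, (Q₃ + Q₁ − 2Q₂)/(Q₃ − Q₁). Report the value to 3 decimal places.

0.290

numerator: Q₃ + Q₁ − 2Q₂ = 59.3 + 28.3 − 2×39.3 = 9.0000
denominator: Q₃ − Q₁ = 59.3 − 28.3 = 31.0000
Bowley skewness = 9.0000 / 31.0000 ≈ 0.290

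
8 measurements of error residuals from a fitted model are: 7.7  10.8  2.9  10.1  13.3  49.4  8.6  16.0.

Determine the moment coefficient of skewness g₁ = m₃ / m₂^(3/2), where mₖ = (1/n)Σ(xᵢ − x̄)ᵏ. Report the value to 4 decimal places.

1.9459

x̄ = (7.7 + 10.8 + 2.9 + 10.1 + 13.3 + 49.4 + 8.6 + 16.0) / 8 = 14.8500
deviations (xᵢ − x̄): -7.1500, -4.0500, -11.9500, -4.7500, -1.5500, 34.5500, -6.2500, 1.1500
Σ(xᵢ − x̄)² = 1469.3800 ⇒ m₂ = 1469.3800/8 = 183.67250
Σ(xᵢ − x̄)³ = 38750.4600 ⇒ m₃ = 38750.4600/8 = 4843.80750
m₂^(3/2) = 183.67250^(1.5) = 2489.23676
g₁ = m₃ / m₂^(3/2) = 4843.80750 / 2489.23676 ≈ 1.9459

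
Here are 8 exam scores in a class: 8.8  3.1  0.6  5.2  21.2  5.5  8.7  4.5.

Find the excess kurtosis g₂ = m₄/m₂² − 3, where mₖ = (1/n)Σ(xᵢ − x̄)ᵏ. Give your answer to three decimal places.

1.293

x̄ = 7.2000
Σ(xᵢ − x̄)² = 275.3600 ⇒ m₂ = 34.42000
Σ(xᵢ − x̄)⁴ = 40685.1620 ⇒ m₄ = 5085.64525
m₂² = 1184.73640
g₂ = m₄/m₂² − 3 = 4.29264 − 3 ≈ 1.293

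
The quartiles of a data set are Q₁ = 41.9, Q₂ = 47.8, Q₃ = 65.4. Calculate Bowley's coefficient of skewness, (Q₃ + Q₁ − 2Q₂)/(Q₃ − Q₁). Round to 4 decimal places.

0.4979

numerator: Q₃ + Q₁ − 2Q₂ = 65.4 + 41.9 − 2×47.8 = 11.7000
denominator: Q₃ − Q₁ = 65.4 − 41.9 = 23.5000
Bowley skewness = 11.7000 / 23.5000 ≈ 0.4979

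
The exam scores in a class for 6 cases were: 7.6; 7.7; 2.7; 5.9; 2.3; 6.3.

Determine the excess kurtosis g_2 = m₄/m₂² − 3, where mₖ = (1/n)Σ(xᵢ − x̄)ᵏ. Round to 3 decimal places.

-1.484

x̄ = 5.4167
Σ(xᵢ − x̄)² = 28.0883 ⇒ m₂ = 4.68139
Σ(xᵢ − x̄)⁴ = 199.3916 ⇒ m₄ = 33.23194
m₂² = 21.91540
g_2 = m₄/m₂² − 3 = 1.51637 − 3 ≈ -1.484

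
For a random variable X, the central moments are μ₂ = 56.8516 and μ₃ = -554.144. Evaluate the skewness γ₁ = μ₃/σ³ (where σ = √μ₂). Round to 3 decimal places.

-1.293

σ = √μ₂ = √56.8516 = 7.54000
σ³ = μ₂^(3/2) = 428.66106
γ₁ = μ₃/σ³ = -554.144 / 428.66106 ≈ -1.293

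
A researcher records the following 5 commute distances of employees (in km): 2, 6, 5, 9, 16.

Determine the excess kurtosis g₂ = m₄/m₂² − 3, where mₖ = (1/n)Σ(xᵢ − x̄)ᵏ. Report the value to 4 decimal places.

x̄ = 7.6000
Σ(xᵢ − x̄)² = 113.2000 ⇒ m₂ = 22.64000
Σ(xᵢ − x̄)⁴ = 6018.2560 ⇒ m₄ = 1203.65120
m₂² = 512.56960
g₂ = m₄/m₂² − 3 = 2.34827 − 3 ≈ -0.6517

-0.6517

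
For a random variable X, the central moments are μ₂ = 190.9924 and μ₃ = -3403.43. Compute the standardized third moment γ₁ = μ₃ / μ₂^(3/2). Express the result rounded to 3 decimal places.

σ = √μ₂ = √190.9924 = 13.82000
σ³ = μ₂^(3/2) = 2639.51497
γ₁ = μ₃/σ³ = -3403.43 / 2639.51497 ≈ -1.289

-1.289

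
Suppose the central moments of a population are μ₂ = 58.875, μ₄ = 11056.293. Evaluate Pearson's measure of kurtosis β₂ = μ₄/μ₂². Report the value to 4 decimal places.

3.1897

μ₂² = 58.875² = 3466.26563
μ₄/μ₂² = 11056.293 / 3466.26563 = 3.18968
β₂ ≈ 3.1897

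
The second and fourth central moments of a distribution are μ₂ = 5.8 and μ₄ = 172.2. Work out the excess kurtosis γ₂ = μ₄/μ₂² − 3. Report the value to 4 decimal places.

μ₂² = 5.8² = 33.64000
μ₄/μ₂² = 172.2 / 33.64000 = 5.11891
γ₂ = 5.11891 − 3 ≈ 2.1189

2.1189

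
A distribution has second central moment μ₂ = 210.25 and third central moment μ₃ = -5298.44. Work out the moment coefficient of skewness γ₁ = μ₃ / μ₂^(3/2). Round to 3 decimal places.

σ = √μ₂ = √210.25 = 14.50000
σ³ = μ₂^(3/2) = 3048.62500
γ₁ = μ₃/σ³ = -5298.44 / 3048.62500 ≈ -1.738

-1.738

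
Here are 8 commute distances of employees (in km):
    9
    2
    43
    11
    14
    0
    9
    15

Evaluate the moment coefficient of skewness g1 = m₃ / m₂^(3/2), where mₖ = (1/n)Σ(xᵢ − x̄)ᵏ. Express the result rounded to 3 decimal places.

x̄ = (9 + 2 + 43 + 11 + 14 + 0 + 9 + 15) / 8 = 12.8750
deviations (xᵢ − x̄): -3.8750, -10.8750, 30.1250, -1.8750, 1.1250, -12.8750, -3.8750, 2.1250
Σ(xᵢ − x̄)² = 1230.8750 ⇒ m₂ = 1230.8750/8 = 153.85938
Σ(xᵢ − x̄)³ = 23806.5938 ⇒ m₃ = 23806.5938/8 = 2975.82422
m₂^(3/2) = 153.85938^(1.5) = 1908.47267
g1 = m₃ / m₂^(3/2) = 2975.82422 / 1908.47267 ≈ 1.559

1.559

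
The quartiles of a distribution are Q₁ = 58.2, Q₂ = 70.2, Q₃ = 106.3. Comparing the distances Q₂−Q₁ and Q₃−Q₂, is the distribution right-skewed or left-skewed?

right-skewed

Q₂ − Q₁ = 12.0;  Q₃ − Q₂ = 36.1
Q₃ − Q₂ > Q₂ − Q₁ ⇒ the upper half is more spread out ⇒ right-skewed.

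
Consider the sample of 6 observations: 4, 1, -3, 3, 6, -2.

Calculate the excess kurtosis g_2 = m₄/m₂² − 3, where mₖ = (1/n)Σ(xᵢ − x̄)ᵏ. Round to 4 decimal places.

x̄ = 1.5000
Σ(xᵢ − x̄)² = 61.5000 ⇒ m₂ = 10.25000
Σ(xᵢ − x̄)⁴ = 1014.3750 ⇒ m₄ = 169.06250
m₂² = 105.06250
g_2 = m₄/m₂² − 3 = 1.60916 − 3 ≈ -1.3908

-1.3908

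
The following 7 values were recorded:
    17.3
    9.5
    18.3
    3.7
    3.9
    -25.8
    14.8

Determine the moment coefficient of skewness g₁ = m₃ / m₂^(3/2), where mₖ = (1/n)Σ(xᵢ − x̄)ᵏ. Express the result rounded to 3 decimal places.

-1.429

x̄ = (17.3 + 9.5 + 18.3 + 3.7 + 3.9 - 25.8 + 14.8) / 7 = 5.9571
deviations (xᵢ − x̄): 11.3429, 3.5429, 12.3429, -2.2571, -2.0571, -31.7571, 8.8429
Σ(xᵢ − x̄)² = 1389.5971 ⇒ m₂ = 1389.5971/7 = 198.51388
Σ(xᵢ − x̄)³ = -27972.0860 ⇒ m₃ = -27972.0860/7 = -3996.01228
m₂^(3/2) = 198.51388^(1.5) = 2796.96034
g₁ = m₃ / m₂^(3/2) = -3996.01228 / 2796.96034 ≈ -1.429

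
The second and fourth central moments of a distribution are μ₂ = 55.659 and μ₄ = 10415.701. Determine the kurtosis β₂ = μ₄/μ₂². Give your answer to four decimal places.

μ₂² = 55.659² = 3097.92428
μ₄/μ₂² = 10415.701 / 3097.92428 = 3.36215
β₂ ≈ 3.3622

3.3622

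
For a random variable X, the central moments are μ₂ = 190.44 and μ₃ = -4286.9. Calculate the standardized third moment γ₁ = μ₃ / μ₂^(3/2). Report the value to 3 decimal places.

σ = √μ₂ = √190.44 = 13.80000
σ³ = μ₂^(3/2) = 2628.07200
γ₁ = μ₃/σ³ = -4286.9 / 2628.07200 ≈ -1.631

-1.631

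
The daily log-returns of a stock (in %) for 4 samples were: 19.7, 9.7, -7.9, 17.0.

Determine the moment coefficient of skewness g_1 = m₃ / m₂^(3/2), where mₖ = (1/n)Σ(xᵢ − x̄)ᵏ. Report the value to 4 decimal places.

-0.7946

x̄ = (19.7 + 9.7 - 7.9 + 17.0) / 4 = 9.6250
deviations (xᵢ − x̄): 10.0750, 0.0750, -17.5250, 7.3750
Σ(xᵢ − x̄)² = 463.0275 ⇒ m₂ = 463.0275/4 = 115.75687
Σ(xᵢ − x̄)³ = -3958.5761 ⇒ m₃ = -3958.5761/4 = -989.64403
m₂^(3/2) = 115.75687^(1.5) = 1245.43249
g_1 = m₃ / m₂^(3/2) = -989.64403 / 1245.43249 ≈ -0.7946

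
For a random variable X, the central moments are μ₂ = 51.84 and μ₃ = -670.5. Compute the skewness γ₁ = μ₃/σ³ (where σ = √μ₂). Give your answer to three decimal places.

σ = √μ₂ = √51.84 = 7.20000
σ³ = μ₂^(3/2) = 373.24800
γ₁ = μ₃/σ³ = -670.5 / 373.24800 ≈ -1.796

-1.796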